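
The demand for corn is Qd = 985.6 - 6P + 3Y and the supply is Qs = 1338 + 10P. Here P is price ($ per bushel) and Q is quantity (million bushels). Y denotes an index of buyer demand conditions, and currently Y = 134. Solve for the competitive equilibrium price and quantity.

With Y = 134, demand is Qd = 1387.6 - 6P.
At equilibrium Qd = Qs, so 1387.6 - 6P = 1338 + 10P; collecting terms, 49.6 = 16P and P* = 3.1.
Then Q* = 1387.6 - 6(3.1) = 1369.

P* = 3.1, Q* = 1369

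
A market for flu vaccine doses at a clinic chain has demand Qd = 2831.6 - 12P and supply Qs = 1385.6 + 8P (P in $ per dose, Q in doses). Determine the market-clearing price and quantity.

At equilibrium Qd = Qs, so 2831.6 - 12P = 1385.6 + 8P; collecting terms, 1446 = 20P and P* = 72.3.
Substitute back: Q* = 2831.6 - 12(72.3) = 1964.

P* = 72.3, Q* = 1964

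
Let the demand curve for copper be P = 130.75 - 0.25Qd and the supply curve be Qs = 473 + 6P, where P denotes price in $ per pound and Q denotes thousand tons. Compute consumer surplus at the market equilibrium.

Consumer surplus = 31626.125

In direct form, Qd = 523 - 4P.
Equating demand and supply, 523 - 4P = 473 + 6P gives 10P = 50, so P* = 5.
Plugging P* into demand: Q* = 523 - 4(5) = 503.
Demand choke price (Qd = 0): P = 523/4 = 130.75. Consumer surplus = ½ × (130.75 - 5) × 503 = 31626.125.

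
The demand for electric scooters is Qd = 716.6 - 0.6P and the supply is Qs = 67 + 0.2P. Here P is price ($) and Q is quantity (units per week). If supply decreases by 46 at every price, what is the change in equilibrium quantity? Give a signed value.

At equilibrium Qd = Qs, so 716.6 - 0.6P = 67 + 0.2P; collecting terms, 649.6 = 0.8P and P* = 812.
Then Q* = 716.6 - 0.6(812) = 229.4.
After the shift, supply is Qs = 21 + 0.2P.
New equilibrium: 695.6 = 0.8P, so P = 869.5 and Q = 194.9.
ΔQ = 194.9 - 229.4 = -34.5.

ΔQ = -34.5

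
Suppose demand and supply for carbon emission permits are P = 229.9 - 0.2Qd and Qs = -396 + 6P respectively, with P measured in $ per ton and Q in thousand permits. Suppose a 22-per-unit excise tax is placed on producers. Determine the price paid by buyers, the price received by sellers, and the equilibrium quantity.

P_b = 152.5, P_s = 130.5, Q = 387

Rewriting in direct form: Qd = 1149.5 - 5P.
The tax drives a wedge P_b - P_s = 22. Substituting P_s = P_b - 22 into supply: Qs = -528 + 6P_b.
Set Qd = Qs: 1149.5 - 5P_b = -528 + 6P_b, so 1677.5 = 11P_b and P_b = 152.5.
So P_s = 130.5 and the quantity traded is Q = 1149.5 - 5(152.5) = 387.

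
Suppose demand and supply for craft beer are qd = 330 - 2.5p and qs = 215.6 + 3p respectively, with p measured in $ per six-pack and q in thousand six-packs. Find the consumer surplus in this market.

The market clears where 330 - 2.5p = 215.6 + 3p. Rearranging, 5.5p = 114.4, hence p* = 20.8.
From the demand curve, q* = 330 - 2.5(20.8) = 278.
Demand choke price (qd = 0): p = 330/2.5 = 132. Consumer surplus = ½ × (132 - 20.8) × 278 = 15456.8.

Consumer surplus = 15456.8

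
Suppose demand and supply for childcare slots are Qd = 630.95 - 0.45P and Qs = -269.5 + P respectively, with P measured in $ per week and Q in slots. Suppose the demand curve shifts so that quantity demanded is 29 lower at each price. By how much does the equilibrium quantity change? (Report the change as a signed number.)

Equating demand and supply, 630.95 - 0.45P = -269.5 + P gives 1.45P = 900.45, so P* = 621.
Plugging P* into demand: Q* = 630.95 - 0.45(621) = 351.5.
After the shift, demand is Qd = 601.95 - 0.45P.
Re-solving, 1.45P = 871.45 gives P = 601 and Q = 331.5.
ΔQ = 331.5 - 351.5 = -20.

ΔQ = -20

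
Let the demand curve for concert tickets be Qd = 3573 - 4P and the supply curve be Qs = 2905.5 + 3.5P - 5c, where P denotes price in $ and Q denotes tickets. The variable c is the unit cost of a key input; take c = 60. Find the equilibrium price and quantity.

With c = 60, supply is Qs = 2605.5 + 3.5P.
Equating demand and supply, 3573 - 4P = 2605.5 + 3.5P gives 7.5P = 967.5, so P* = 129.
From the demand curve, Q* = 3573 - 4(129) = 3057.

P* = 129, Q* = 3057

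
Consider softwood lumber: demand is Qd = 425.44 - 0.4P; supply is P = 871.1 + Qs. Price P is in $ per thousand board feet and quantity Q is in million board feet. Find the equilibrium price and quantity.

P* = 926.1, Q* = 55

In direct form, Qs = -871.1 + P.
Set Qd = Qs: 425.44 - 0.4P = -871.1 + P, so 1296.54 = 1.4P and P* = 926.1.
Then Q* = 425.44 - 0.4(926.1) = 55.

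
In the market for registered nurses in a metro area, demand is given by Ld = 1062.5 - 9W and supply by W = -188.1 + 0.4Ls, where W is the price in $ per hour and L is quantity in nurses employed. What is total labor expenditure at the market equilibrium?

Inverting to quantity form: Ls = 470.25 + 2.5W.
Set Ld = Ls: 1062.5 - 9W = 470.25 + 2.5W, so 592.25 = 11.5W and W* = 51.5.
Substitute back: L* = 1062.5 - 9(51.5) = 599.
Total labor expenditure = W* × L* = 51.5 × 599 = 30848.5.

Total labor expenditure = 30848.5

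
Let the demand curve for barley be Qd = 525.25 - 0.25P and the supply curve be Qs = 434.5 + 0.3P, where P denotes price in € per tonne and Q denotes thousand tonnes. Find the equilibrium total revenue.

Total revenue = 79860

Equating demand and supply, 525.25 - 0.25P = 434.5 + 0.3P gives 0.55P = 90.75, so P* = 165.
Substitute back: Q* = 525.25 - 0.25(165) = 484.
Total revenue = P* × Q* = 165 × 484 = 79860.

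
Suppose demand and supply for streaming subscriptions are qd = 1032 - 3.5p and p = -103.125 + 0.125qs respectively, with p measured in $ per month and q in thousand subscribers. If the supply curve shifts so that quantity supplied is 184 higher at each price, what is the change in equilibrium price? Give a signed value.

Solving each curve for q: qs = 825 + 8p.
Equating demand and supply, 1032 - 3.5p = 825 + 8p gives 11.5p = 207, so p* = 18.
Then q* = 1032 - 3.5(18) = 969.
After the shift, supply is qs = 1009 + 8p.
Re-solving, 11.5p = 23 gives p = 2 and q = 1025.
Δp = 2 - 18 = -16.

Δp = -16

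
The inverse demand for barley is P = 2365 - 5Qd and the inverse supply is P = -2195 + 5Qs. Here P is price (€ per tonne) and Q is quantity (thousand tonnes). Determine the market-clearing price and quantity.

Rewriting in direct form: Qd = 473 - 0.2P and Qs = 439 + 0.2P.
Equating demand and supply, 473 - 0.2P = 439 + 0.2P gives 0.4P = 34, so P* = 85.
Then Q* = 473 - 0.2(85) = 456.

P* = 85, Q* = 456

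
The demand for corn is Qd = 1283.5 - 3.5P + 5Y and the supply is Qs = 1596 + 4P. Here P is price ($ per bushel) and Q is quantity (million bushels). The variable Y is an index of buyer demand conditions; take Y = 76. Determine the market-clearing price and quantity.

P* = 9, Q* = 1632

With Y = 76, demand is Qd = 1663.5 - 3.5P.
At equilibrium Qd = Qs, so 1663.5 - 3.5P = 1596 + 4P; collecting terms, 67.5 = 7.5P and P* = 9.
Then Q* = 1663.5 - 3.5(9) = 1632.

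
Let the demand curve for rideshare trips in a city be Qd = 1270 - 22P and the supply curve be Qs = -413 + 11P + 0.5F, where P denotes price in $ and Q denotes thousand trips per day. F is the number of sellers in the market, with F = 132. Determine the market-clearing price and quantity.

P* = 49, Q* = 192

With F = 132, supply is Qs = -347 + 11P.
Set Qd = Qs: 1270 - 22P = -347 + 11P, so 1617 = 33P and P* = 49.
From the demand curve, Q* = 1270 - 22(49) = 192.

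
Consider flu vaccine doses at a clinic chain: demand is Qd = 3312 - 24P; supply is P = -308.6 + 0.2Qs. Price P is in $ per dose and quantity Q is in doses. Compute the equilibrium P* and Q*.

P* = 61, Q* = 1848

Solving each curve for Q: Qs = 1543 + 5P.
Equating demand and supply, 3312 - 24P = 1543 + 5P gives 29P = 1769, so P* = 61.
Then Q* = 3312 - 24(61) = 1848.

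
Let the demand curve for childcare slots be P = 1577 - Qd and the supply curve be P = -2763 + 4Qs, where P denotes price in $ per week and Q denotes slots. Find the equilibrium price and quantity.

P* = 709, Q* = 868

In direct form, Qd = 1577 - P and Qs = 690.75 + 0.25P.
Equating demand and supply, 1577 - P = 690.75 + 0.25P gives 1.25P = 886.25, so P* = 709.
Then Q* = 1577 - 709 = 868.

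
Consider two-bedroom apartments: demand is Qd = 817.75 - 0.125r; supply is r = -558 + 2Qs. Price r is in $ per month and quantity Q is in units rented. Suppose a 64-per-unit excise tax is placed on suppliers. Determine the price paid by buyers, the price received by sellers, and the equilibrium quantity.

r_b = 913.2, r_s = 849.2, Q = 703.6

Rewriting in direct form: Qs = 279 + 0.5r.
With a tax of 64 on suppliers, they supply based on the net price r_s = r_b - 64, so Qs = 247 + 0.5r_b.
Equate demand and the shifted supply: 817.75 - 0.125r_b = 247 + 0.5r_b, giving 0.625r_b = 570.75, so r_b = 913.2.
Then r_s = 913.2 - 64 = 849.2 and Q = 817.75 - 0.125(913.2) = 703.6.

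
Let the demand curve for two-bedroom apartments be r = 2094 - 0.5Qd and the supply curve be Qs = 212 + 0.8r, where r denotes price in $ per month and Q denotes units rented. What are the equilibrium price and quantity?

In direct form, Qd = 4188 - 2r.
At equilibrium Qd = Qs, so 4188 - 2r = 212 + 0.8r; collecting terms, 3976 = 2.8r and r* = 1420.
Substitute back: Q* = 4188 - 2(1420) = 1348.

r* = 1420, Q* = 1348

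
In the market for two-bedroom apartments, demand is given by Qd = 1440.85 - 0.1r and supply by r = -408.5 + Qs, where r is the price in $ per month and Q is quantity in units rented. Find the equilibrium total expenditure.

Total expenditure = 1264159.5

Inverting to quantity form: Qs = 408.5 + r.
Equating demand and supply, 1440.85 - 0.1r = 408.5 + r gives 1.1r = 1032.35, so r* = 938.5.
Substitute back: Q* = 1440.85 - 0.1(938.5) = 1347.
Total expenditure = r* × Q* = 938.5 × 1347 = 1264159.5.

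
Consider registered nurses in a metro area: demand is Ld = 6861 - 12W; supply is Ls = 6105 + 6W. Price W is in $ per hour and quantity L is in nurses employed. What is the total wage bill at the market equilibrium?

The total wage bill = 266994

The market clears where 6861 - 12W = 6105 + 6W. Rearranging, 18W = 756, hence W* = 42.
Substitute back: L* = 6861 - 12(42) = 6357.
The total wage bill = W* × L* = 42 × 6357 = 266994.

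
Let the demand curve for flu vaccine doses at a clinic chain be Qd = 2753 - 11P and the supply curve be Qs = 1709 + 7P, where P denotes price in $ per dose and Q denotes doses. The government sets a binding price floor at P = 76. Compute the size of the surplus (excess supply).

With P fixed at 76, quantity demanded is 1917 and quantity supplied is 2241.
Surplus = Qs - Qd = 2241 - 1917 = 324.

Surplus = 324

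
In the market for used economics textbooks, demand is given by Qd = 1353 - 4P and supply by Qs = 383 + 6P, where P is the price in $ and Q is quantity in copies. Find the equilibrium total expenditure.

The market clears where 1353 - 4P = 383 + 6P. Rearranging, 10P = 970, hence P* = 97.
Substitute back: Q* = 1353 - 4(97) = 965.
Total expenditure = P* × Q* = 97 × 965 = 93605.

Total expenditure = 93605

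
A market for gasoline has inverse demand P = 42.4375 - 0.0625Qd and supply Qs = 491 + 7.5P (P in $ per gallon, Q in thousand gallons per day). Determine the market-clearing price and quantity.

P* = 8, Q* = 551

Solving each curve for Q: Qd = 679 - 16P.
The market clears where 679 - 16P = 491 + 7.5P. Rearranging, 23.5P = 188, hence P* = 8.
Plugging P* into demand: Q* = 679 - 16(8) = 551.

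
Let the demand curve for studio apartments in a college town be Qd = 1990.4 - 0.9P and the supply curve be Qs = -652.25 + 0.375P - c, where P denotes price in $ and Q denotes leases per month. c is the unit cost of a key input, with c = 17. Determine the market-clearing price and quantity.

P* = 2086, Q* = 113

With c = 17, supply is Qs = -669.25 + 0.375P.
Set Qd = Qs: 1990.4 - 0.9P = -669.25 + 0.375P, so 2659.65 = 1.275P and P* = 2086.
Substitute back: Q* = 1990.4 - 0.9(2086) = 113.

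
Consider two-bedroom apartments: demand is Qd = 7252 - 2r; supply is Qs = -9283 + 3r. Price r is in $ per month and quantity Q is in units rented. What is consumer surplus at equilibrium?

Set Qd = Qs: 7252 - 2r = -9283 + 3r, so 16535 = 5r and r* = 3307.
From the demand curve, Q* = 7252 - 2(3307) = 638.
Demand choke price (Qd = 0): r = 7252/2 = 3626. Consumer surplus = ½ × (3626 - 3307) × 638 = 101761.

Consumer surplus = 101761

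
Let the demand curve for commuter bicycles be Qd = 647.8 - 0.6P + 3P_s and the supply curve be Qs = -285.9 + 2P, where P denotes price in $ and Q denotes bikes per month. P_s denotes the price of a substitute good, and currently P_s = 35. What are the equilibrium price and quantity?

With P_s = 35, demand is Qd = 752.8 - 0.6P.
The market clears where 752.8 - 0.6P = -285.9 + 2P. Rearranging, 2.6P = 1038.7, hence P* = 399.5.
Plugging P* into demand: Q* = 752.8 - 0.6(399.5) = 513.1.

P* = 399.5, Q* = 513.1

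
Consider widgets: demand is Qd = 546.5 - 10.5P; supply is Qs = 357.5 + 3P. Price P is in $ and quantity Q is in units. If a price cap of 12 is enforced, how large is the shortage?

Shortage = 27

At P = 12: Qd = 420.5 and Qs = 393.5.
Shortage = Qd - Qs = 420.5 - 393.5 = 27.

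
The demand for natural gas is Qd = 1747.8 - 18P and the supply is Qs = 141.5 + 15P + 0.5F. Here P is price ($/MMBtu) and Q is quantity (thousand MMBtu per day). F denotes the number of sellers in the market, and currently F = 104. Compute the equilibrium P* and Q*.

P* = 47.1, Q* = 900

With F = 104, supply is Qs = 193.5 + 15P.
At equilibrium Qd = Qs, so 1747.8 - 18P = 193.5 + 15P; collecting terms, 1554.3 = 33P and P* = 47.1.
Plugging P* into demand: Q* = 1747.8 - 18(47.1) = 900.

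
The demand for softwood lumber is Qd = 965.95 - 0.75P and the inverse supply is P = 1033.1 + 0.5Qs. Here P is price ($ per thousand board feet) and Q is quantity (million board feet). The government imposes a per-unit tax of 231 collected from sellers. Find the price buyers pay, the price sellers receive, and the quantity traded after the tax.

Inverting to quantity form: Qs = -2066.2 + 2P.
With a tax of 231 on sellers, they supply based on the net price P_s = P_b - 231, so Qs = -2528.2 + 2P_b.
Equate demand and the shifted supply: 965.95 - 0.75P_b = -2528.2 + 2P_b, giving 2.75P_b = 3494.15, so P_b = 1270.6.
So P_s = 1039.6 and the quantity traded is Q = 965.95 - 0.75(1270.6) = 13.

P_b = 1270.6, P_s = 1039.6, Q = 13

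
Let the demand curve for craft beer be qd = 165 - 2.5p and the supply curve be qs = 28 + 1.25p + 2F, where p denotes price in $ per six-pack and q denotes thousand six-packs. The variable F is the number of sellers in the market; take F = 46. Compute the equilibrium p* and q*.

With F = 46, supply is qs = 120 + 1.25p.
Set qd = qs: 165 - 2.5p = 120 + 1.25p, so 45 = 3.75p and p* = 12.
Then q* = 165 - 2.5(12) = 135.

p* = 12, q* = 135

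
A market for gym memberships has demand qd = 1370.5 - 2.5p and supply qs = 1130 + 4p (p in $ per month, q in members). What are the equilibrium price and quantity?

At equilibrium qd = qs, so 1370.5 - 2.5p = 1130 + 4p; collecting terms, 240.5 = 6.5p and p* = 37.
From the demand curve, q* = 1370.5 - 2.5(37) = 1278.

p* = 37, q* = 1278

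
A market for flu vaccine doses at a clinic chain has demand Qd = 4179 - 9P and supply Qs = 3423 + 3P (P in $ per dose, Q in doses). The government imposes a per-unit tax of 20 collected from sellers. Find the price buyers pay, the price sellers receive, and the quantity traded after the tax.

The tax drives a wedge P_b - P_s = 20. Substituting P_s = P_b - 20 into supply: Qs = 3363 + 3P_b.
Market clearing requires 4179 - 9P_b = 3363 + 3P_b; hence 816 = 12P_b and P_b = 68.
So P_s = 48 and the quantity traded is Q = 4179 - 9(68) = 3567.

P_b = 68, P_s = 48, Q = 3567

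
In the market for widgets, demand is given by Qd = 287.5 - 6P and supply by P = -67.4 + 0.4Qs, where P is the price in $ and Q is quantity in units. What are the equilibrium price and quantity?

P* = 14, Q* = 203.5

In direct form, Qs = 168.5 + 2.5P.
Set Qd = Qs: 287.5 - 6P = 168.5 + 2.5P, so 119 = 8.5P and P* = 14.
From the demand curve, Q* = 287.5 - 6(14) = 203.5.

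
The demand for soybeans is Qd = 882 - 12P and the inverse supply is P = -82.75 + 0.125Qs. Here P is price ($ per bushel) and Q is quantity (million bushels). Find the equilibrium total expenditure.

Total expenditure = 8250

Solving each curve for Q: Qs = 662 + 8P.
Set Qd = Qs: 882 - 12P = 662 + 8P, so 220 = 20P and P* = 11.
Then Q* = 882 - 12(11) = 750.
Total expenditure = P* × Q* = 11 × 750 = 8250.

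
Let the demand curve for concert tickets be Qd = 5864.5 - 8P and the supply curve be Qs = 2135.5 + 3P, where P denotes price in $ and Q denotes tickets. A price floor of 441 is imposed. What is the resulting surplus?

Surplus = 1122

With P fixed at 441, quantity demanded is 2336.5 and quantity supplied is 3458.5.
Surplus = Qs - Qd = 3458.5 - 2336.5 = 1122.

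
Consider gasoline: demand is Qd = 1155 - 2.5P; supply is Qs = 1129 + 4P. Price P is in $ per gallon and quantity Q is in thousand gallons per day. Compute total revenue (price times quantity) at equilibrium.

Total revenue = 4580

Set Qd = Qs: 1155 - 2.5P = 1129 + 4P, so 26 = 6.5P and P* = 4.
From the demand curve, Q* = 1155 - 2.5(4) = 1145.
Total revenue = P* × Q* = 4 × 1145 = 4580.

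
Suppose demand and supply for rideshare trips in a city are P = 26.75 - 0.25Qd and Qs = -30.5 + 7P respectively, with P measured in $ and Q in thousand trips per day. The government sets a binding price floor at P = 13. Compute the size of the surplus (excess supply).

Solving each curve for Q: Qd = 107 - 4P.
At P = 13: Qd = 55 and Qs = 60.5.
Surplus = Qs - Qd = 60.5 - 55 = 5.5.

Surplus = 5.5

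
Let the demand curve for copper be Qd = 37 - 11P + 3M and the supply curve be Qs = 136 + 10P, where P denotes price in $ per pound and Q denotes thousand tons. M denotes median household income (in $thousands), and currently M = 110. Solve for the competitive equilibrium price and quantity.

With M = 110, demand is Qd = 367 - 11P.
Equating demand and supply, 367 - 11P = 136 + 10P gives 21P = 231, so P* = 11.
Then Q* = 367 - 11(11) = 246.

P* = 11, Q* = 246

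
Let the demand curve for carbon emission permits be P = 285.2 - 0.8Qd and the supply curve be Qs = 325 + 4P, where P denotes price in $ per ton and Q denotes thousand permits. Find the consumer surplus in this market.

Consumer surplus = 48720.4

Solving each curve for Q: Qd = 356.5 - 1.25P.
Set Qd = Qs: 356.5 - 1.25P = 325 + 4P, so 31.5 = 5.25P and P* = 6.
Plugging P* into demand: Q* = 356.5 - 1.25(6) = 349.
Demand choke price (Qd = 0): P = 356.5/1.25 = 285.2. Consumer surplus = ½ × (285.2 - 6) × 349 = 48720.4.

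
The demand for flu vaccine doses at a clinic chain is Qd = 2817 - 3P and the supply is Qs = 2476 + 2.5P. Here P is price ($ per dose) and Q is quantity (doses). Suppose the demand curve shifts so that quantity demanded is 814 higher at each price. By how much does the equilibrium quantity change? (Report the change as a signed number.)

ΔQ = 370

At equilibrium Qd = Qs, so 2817 - 3P = 2476 + 2.5P; collecting terms, 341 = 5.5P and P* = 62.
Substitute back: Q* = 2817 - 3(62) = 2631.
After the shift, demand is Qd = 3631 - 3P.
New equilibrium: 1155 = 5.5P, so P = 210 and Q = 3001.
ΔQ = 3001 - 2631 = 370.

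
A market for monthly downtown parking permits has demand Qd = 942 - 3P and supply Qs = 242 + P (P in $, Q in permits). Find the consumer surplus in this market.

Equating demand and supply, 942 - 3P = 242 + P gives 4P = 700, so P* = 175.
Then Q* = 942 - 3(175) = 417.
Demand choke price (Qd = 0): P = 942/3 = 314. Consumer surplus = ½ × (314 - 175) × 417 = 28981.5.

Consumer surplus = 28981.5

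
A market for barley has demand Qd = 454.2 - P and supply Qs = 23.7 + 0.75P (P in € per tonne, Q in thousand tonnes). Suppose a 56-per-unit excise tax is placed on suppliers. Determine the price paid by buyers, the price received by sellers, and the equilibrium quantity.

Suppliers keep P_s = P_b - 56 per unit, so supply in terms of the buyer price is Qs = -18.3 + 0.75P_b.
Set Qd = Qs: 454.2 - P_b = -18.3 + 0.75P_b, so 472.5 = 1.75P_b and P_b = 270.
So P_s = 214 and the quantity traded is Q = 454.2 - 270 = 184.2.

P_b = 270, P_s = 214, Q = 184.2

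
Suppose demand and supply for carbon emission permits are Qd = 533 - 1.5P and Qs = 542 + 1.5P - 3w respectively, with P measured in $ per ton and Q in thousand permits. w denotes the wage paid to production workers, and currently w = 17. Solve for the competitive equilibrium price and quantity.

With w = 17, supply is Qs = 491 + 1.5P.
The market clears where 533 - 1.5P = 491 + 1.5P. Rearranging, 3P = 42, hence P* = 14.
Substitute back: Q* = 533 - 1.5(14) = 512.

P* = 14, Q* = 512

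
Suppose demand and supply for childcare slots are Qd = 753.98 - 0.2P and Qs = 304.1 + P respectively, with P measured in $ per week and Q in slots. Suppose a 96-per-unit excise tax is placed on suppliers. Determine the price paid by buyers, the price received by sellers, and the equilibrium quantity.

P_b = 454.9, P_s = 358.9, Q = 663

With a tax of 96 on suppliers, they supply based on the net price P_s = P_b - 96, so Qs = 208.1 + P_b.
Set Qd = Qs: 753.98 - 0.2P_b = 208.1 + P_b, so 545.88 = 1.2P_b and P_b = 454.9.
Then P_s = 454.9 - 96 = 358.9 and Q = 753.98 - 0.2(454.9) = 663.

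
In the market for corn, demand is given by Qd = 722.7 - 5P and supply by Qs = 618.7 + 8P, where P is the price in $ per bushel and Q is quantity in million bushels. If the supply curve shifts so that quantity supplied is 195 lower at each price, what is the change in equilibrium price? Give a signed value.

ΔP = 15

The market clears where 722.7 - 5P = 618.7 + 8P. Rearranging, 13P = 104, hence P* = 8.
From the demand curve, Q* = 722.7 - 5(8) = 682.7.
After the shift, supply is Qs = 423.7 + 8P.
New equilibrium: 299 = 13P, so P = 23 and Q = 607.7.
ΔP = 23 - 8 = 15.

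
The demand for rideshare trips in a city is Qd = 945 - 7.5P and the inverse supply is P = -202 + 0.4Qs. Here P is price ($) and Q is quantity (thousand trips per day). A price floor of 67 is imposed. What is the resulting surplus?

Inverting to quantity form: Qs = 505 + 2.5P.
At P = 67: Qd = 442.5 and Qs = 672.5.
Surplus = Qs - Qd = 672.5 - 442.5 = 230.

Surplus = 230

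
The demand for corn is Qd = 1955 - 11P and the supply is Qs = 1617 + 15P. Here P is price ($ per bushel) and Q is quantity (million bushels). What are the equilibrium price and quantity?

P* = 13, Q* = 1812

At equilibrium Qd = Qs, so 1955 - 11P = 1617 + 15P; collecting terms, 338 = 26P and P* = 13.
Then Q* = 1955 - 11(13) = 1812.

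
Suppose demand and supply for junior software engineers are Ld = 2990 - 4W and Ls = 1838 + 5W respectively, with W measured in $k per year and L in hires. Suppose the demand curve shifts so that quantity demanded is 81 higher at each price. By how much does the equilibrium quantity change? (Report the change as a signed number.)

ΔL = 45

At equilibrium Ld = Ls, so 2990 - 4W = 1838 + 5W; collecting terms, 1152 = 9W and W* = 128.
Substitute back: L* = 2990 - 4(128) = 2478.
After the shift, demand is Ld = 3071 - 4W.
New equilibrium: 1233 = 9W, so W = 137 and L = 2523.
ΔL = 2523 - 2478 = 45.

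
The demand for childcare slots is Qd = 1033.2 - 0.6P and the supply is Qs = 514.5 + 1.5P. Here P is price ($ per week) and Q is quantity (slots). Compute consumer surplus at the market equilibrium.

Consumer surplus = 652687.5

At equilibrium Qd = Qs, so 1033.2 - 0.6P = 514.5 + 1.5P; collecting terms, 518.7 = 2.1P and P* = 247.
From the demand curve, Q* = 1033.2 - 0.6(247) = 885.
Demand choke price (Qd = 0): P = 1033.2/0.6 = 1722. Consumer surplus = ½ × (1722 - 247) × 885 = 652687.5.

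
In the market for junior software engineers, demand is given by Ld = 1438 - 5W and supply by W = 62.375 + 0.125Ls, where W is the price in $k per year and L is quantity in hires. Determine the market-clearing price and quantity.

Inverting to quantity form: Ls = -499 + 8W.
Equating demand and supply, 1438 - 5W = -499 + 8W gives 13W = 1937, so W* = 149.
Plugging W* into demand: L* = 1438 - 5(149) = 693.

W* = 149, L* = 693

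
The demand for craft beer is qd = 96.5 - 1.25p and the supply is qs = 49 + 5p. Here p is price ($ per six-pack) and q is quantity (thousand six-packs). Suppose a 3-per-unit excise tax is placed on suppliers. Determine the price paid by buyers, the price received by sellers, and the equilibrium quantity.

p_b = 10, p_s = 7, q = 84

The tax drives a wedge p_b - p_s = 3. Substituting p_s = p_b - 3 into supply: qs = 34 + 5p_b.
Set qd = qs: 96.5 - 1.25p_b = 34 + 5p_b, so 62.5 = 6.25p_b and p_b = 10.
Then p_s = 10 - 3 = 7 and q = 96.5 - 1.25(10) = 84.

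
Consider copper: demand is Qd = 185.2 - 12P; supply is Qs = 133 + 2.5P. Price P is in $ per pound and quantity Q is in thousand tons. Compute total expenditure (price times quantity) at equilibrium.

At equilibrium Qd = Qs, so 185.2 - 12P = 133 + 2.5P; collecting terms, 52.2 = 14.5P and P* = 3.6.
From the demand curve, Q* = 185.2 - 12(3.6) = 142.
Total expenditure = P* × Q* = 3.6 × 142 = 511.2.

Total expenditure = 511.2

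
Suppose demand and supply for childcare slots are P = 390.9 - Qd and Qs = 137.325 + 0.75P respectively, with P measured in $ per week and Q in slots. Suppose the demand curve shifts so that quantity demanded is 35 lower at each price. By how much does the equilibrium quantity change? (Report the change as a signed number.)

ΔQ = -15

Solving each curve for Q: Qd = 390.9 - P.
The market clears where 390.9 - P = 137.325 + 0.75P. Rearranging, 1.75P = 253.575, hence P* = 144.9.
From the demand curve, Q* = 390.9 - 144.9 = 246.
After the shift, demand is Qd = 355.9 - P.
New equilibrium: 218.575 = 1.75P, so P = 124.9 and Q = 231.
ΔQ = 231 - 246 = -15.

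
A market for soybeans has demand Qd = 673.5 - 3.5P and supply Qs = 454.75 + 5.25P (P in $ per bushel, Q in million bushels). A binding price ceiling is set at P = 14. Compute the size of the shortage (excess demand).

Evaluating both curves at the ceiling price 14 gives Qd = 624.5, Qs = 528.25.
Shortage = Qd - Qs = 624.5 - 528.25 = 96.25.

Shortage = 96.25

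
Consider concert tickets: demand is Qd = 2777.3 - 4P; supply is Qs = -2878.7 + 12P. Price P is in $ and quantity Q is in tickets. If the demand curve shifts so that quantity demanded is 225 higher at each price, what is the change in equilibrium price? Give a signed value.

ΔP = 14.0625

Equating demand and supply, 2777.3 - 4P = -2878.7 + 12P gives 16P = 5656, so P* = 353.5.
From the demand curve, Q* = 2777.3 - 4(353.5) = 1363.3.
After the shift, demand is Qd = 3002.3 - 4P.
New equilibrium: 5881 = 16P, so P = 367.5625 and Q = 1532.05.
ΔP = 367.5625 - 353.5 = 14.0625.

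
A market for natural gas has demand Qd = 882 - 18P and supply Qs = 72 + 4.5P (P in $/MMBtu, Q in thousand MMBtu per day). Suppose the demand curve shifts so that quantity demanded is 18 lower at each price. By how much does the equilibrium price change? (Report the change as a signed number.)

At equilibrium Qd = Qs, so 882 - 18P = 72 + 4.5P; collecting terms, 810 = 22.5P and P* = 36.
Substitute back: Q* = 882 - 18(36) = 234.
After the shift, demand is Qd = 864 - 18P.
New equilibrium: 792 = 22.5P, so P = 35.2 and Q = 230.4.
ΔP = 35.2 - 36 = -0.8.

ΔP = -0.8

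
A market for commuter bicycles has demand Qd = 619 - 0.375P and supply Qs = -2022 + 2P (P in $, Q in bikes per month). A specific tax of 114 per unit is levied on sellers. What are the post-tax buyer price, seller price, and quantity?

P_b = 1208, P_s = 1094, Q = 166

With a tax of 114 on sellers, they supply based on the net price P_s = P_b - 114, so Qs = -2250 + 2P_b.
Equate demand and the shifted supply: 619 - 0.375P_b = -2250 + 2P_b, giving 2.375P_b = 2869, so P_b = 1208.
Then P_s = 1208 - 114 = 1094 and Q = 619 - 0.375(1208) = 166.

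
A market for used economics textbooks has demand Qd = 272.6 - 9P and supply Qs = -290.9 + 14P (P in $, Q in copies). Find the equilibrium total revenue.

Total revenue = 1276.45

Equating demand and supply, 272.6 - 9P = -290.9 + 14P gives 23P = 563.5, so P* = 24.5.
From the demand curve, Q* = 272.6 - 9(24.5) = 52.1.
Total revenue = P* × Q* = 24.5 × 52.1 = 1276.45.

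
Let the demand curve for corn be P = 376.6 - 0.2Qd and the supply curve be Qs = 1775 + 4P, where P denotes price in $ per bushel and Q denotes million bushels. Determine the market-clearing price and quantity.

In direct form, Qd = 1883 - 5P.
The market clears where 1883 - 5P = 1775 + 4P. Rearranging, 9P = 108, hence P* = 12.
Then Q* = 1883 - 5(12) = 1823.

P* = 12, Q* = 1823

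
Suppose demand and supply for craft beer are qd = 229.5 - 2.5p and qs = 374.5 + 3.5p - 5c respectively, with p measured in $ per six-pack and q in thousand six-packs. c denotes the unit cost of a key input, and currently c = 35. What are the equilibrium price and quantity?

With c = 35, supply is qs = 199.5 + 3.5p.
At equilibrium qd = qs, so 229.5 - 2.5p = 199.5 + 3.5p; collecting terms, 30 = 6p and p* = 5.
Plugging p* into demand: q* = 229.5 - 2.5(5) = 217.

p* = 5, q* = 217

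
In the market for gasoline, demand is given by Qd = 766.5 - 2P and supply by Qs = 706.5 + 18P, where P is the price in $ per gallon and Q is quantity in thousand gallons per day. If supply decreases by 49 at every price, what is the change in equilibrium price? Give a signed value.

ΔP = 2.45

Set Qd = Qs: 766.5 - 2P = 706.5 + 18P, so 60 = 20P and P* = 3.
Substitute back: Q* = 766.5 - 2(3) = 760.5.
After the shift, supply is Qs = 657.5 + 18P.
The new intersection has 109 = 20P, i.e. P = 5.45, Q = 755.6.
ΔP = 5.45 - 3 = 2.45.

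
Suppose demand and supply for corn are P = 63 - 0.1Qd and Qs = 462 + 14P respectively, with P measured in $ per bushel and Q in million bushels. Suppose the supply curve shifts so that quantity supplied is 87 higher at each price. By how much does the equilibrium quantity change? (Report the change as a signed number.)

Solving each curve for Q: Qd = 630 - 10P.
Set Qd = Qs: 630 - 10P = 462 + 14P, so 168 = 24P and P* = 7.
Plugging P* into demand: Q* = 630 - 10(7) = 560.
After the shift, supply is Qs = 549 + 14P.
New equilibrium: 81 = 24P, so P = 3.375 and Q = 596.25.
ΔQ = 596.25 - 560 = 36.25.

ΔQ = 36.25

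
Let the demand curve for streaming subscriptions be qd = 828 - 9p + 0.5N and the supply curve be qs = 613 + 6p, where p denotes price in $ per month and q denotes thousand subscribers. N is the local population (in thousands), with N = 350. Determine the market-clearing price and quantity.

p* = 26, q* = 769

With N = 350, demand is qd = 1003 - 9p.
The market clears where 1003 - 9p = 613 + 6p. Rearranging, 15p = 390, hence p* = 26.
Plugging p* into demand: q* = 1003 - 9(26) = 769.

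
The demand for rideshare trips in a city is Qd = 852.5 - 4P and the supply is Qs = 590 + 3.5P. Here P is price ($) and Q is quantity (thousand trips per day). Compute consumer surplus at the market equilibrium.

At equilibrium Qd = Qs, so 852.5 - 4P = 590 + 3.5P; collecting terms, 262.5 = 7.5P and P* = 35.
From the demand curve, Q* = 852.5 - 4(35) = 712.5.
Demand choke price (Qd = 0): P = 852.5/4 = 213.125. Consumer surplus = ½ × (213.125 - 35) × 712.5 = 63457.03125.

Consumer surplus = 63457.03125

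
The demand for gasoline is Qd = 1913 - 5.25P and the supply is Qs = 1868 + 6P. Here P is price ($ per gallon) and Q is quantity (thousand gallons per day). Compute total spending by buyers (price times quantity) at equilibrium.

Total spending by buyers = 7568

Set Qd = Qs: 1913 - 5.25P = 1868 + 6P, so 45 = 11.25P and P* = 4.
Plugging P* into demand: Q* = 1913 - 5.25(4) = 1892.
Total spending by buyers = P* × Q* = 4 × 1892 = 7568.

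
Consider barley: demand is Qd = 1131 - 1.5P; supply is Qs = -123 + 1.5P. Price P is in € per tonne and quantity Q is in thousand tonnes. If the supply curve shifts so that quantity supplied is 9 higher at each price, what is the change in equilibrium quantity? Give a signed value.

Equating demand and supply, 1131 - 1.5P = -123 + 1.5P gives 3P = 1254, so P* = 418.
Then Q* = 1131 - 1.5(418) = 504.
After the shift, supply is Qs = -114 + 1.5P.
New equilibrium: 1245 = 3P, so P = 415 and Q = 508.5.
ΔQ = 508.5 - 504 = 4.5.

ΔQ = 4.5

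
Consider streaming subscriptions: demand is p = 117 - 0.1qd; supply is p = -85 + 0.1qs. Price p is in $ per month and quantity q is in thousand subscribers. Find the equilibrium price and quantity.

p* = 16, q* = 1010

Rewriting in direct form: qd = 1170 - 10p and qs = 850 + 10p.
Set qd = qs: 1170 - 10p = 850 + 10p, so 320 = 20p and p* = 16.
Substitute back: q* = 1170 - 10(16) = 1010.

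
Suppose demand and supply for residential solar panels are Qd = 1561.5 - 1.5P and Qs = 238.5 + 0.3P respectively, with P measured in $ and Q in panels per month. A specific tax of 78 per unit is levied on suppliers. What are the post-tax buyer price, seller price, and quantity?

With a tax of 78 on suppliers, they supply based on the net price P_s = P_b - 78, so Qs = 215.1 + 0.3P_b.
Market clearing requires 1561.5 - 1.5P_b = 215.1 + 0.3P_b; hence 1346.4 = 1.8P_b and P_b = 748.
So P_s = 670 and the quantity traded is Q = 1561.5 - 1.5(748) = 439.5.

P_b = 748, P_s = 670, Q = 439.5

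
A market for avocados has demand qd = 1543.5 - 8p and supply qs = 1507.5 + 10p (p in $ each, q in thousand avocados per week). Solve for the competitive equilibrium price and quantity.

Equating demand and supply, 1543.5 - 8p = 1507.5 + 10p gives 18p = 36, so p* = 2.
Plugging p* into demand: q* = 1543.5 - 8(2) = 1527.5.

p* = 2, q* = 1527.5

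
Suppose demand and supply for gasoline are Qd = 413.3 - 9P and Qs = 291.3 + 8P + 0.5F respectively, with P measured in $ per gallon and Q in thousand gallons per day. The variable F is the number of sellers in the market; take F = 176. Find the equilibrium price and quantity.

P* = 2, Q* = 395.3

With F = 176, supply is Qs = 379.3 + 8P.
The market clears where 413.3 - 9P = 379.3 + 8P. Rearranging, 17P = 34, hence P* = 2.
Substitute back: Q* = 413.3 - 9(2) = 395.3.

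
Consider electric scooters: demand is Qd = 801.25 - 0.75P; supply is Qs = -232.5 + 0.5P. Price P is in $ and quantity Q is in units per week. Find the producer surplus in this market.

Producer surplus = 32761

At equilibrium Qd = Qs, so 801.25 - 0.75P = -232.5 + 0.5P; collecting terms, 1033.75 = 1.25P and P* = 827.
Substitute back: Q* = 801.25 - 0.75(827) = 181.
Supply choke price (Qs = 0): P = 465. Producer surplus = ½ × (827 - 465) × 181 = 32761.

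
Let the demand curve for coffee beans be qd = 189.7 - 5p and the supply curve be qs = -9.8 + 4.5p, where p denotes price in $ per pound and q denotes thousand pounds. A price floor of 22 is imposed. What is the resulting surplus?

Surplus = 9.5

At p = 22: qd = 79.7 and qs = 89.2.
Surplus = qs - qd = 89.2 - 79.7 = 9.5.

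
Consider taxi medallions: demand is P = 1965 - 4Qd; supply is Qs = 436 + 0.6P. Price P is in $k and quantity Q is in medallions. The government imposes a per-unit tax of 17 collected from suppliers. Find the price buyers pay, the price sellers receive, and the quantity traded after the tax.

P_b = 77, P_s = 60, Q = 472

Inverting to quantity form: Qd = 491.25 - 0.25P.
The tax drives a wedge P_b - P_s = 17. Substituting P_s = P_b - 17 into supply: Qs = 425.8 + 0.6P_b.
Market clearing requires 491.25 - 0.25P_b = 425.8 + 0.6P_b; hence 65.45 = 0.85P_b and P_b = 77.
Then P_s = 77 - 17 = 60 and Q = 491.25 - 0.25(77) = 472.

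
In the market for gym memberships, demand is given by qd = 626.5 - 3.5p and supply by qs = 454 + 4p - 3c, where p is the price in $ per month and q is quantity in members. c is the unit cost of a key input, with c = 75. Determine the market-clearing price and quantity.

With c = 75, supply is qs = 229 + 4p.
Equating demand and supply, 626.5 - 3.5p = 229 + 4p gives 7.5p = 397.5, so p* = 53.
From the demand curve, q* = 626.5 - 3.5(53) = 441.

p* = 53, q* = 441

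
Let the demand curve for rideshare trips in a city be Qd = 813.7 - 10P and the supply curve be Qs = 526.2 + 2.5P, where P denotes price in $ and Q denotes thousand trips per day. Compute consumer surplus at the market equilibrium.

Consumer surplus = 17035.2845

Equating demand and supply, 813.7 - 10P = 526.2 + 2.5P gives 12.5P = 287.5, so P* = 23.
Then Q* = 813.7 - 10(23) = 583.7.
Demand choke price (Qd = 0): P = 813.7/10 = 81.37. Consumer surplus = ½ × (81.37 - 23) × 583.7 = 17035.2845.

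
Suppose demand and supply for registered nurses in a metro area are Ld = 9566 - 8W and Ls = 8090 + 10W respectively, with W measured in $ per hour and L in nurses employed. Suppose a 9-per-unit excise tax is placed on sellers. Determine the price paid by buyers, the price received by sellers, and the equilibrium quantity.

With a tax of 9 on sellers, they supply based on the net price W_s = W_b - 9, so Ls = 8000 + 10W_b.
Set Ld = Ls: 9566 - 8W_b = 8000 + 10W_b, so 1566 = 18W_b and W_b = 87.
So W_s = 78 and the quantity traded is L = 9566 - 8(87) = 8870.

W_b = 87, W_s = 78, L = 8870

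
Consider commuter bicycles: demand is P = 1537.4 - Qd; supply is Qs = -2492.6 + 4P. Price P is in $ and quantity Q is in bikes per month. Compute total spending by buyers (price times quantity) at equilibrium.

Rewriting in direct form: Qd = 1537.4 - P.
Set Qd = Qs: 1537.4 - P = -2492.6 + 4P, so 4030 = 5P and P* = 806.
Plugging P* into demand: Q* = 1537.4 - 806 = 731.4.
Total spending by buyers = P* × Q* = 806 × 731.4 = 589508.4.

Total spending by buyers = 589508.4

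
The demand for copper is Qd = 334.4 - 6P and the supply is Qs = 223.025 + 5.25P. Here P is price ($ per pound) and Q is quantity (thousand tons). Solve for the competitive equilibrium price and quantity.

P* = 9.9, Q* = 275

Set Qd = Qs: 334.4 - 6P = 223.025 + 5.25P, so 111.375 = 11.25P and P* = 9.9.
Substitute back: Q* = 334.4 - 6(9.9) = 275.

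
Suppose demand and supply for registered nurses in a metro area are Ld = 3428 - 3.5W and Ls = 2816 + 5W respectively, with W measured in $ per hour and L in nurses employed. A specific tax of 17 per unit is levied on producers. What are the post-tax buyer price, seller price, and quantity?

The tax drives a wedge W_b - W_s = 17. Substituting W_s = W_b - 17 into supply: Ls = 2731 + 5W_b.
Set Ld = Ls: 3428 - 3.5W_b = 2731 + 5W_b, so 697 = 8.5W_b and W_b = 82.
Then W_s = 82 - 17 = 65 and L = 3428 - 3.5(82) = 3141.

W_b = 82, W_s = 65, L = 3141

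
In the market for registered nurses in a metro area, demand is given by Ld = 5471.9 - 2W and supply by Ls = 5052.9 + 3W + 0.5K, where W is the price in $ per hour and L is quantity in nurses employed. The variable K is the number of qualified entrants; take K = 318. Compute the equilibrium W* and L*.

W* = 52, L* = 5367.9

With K = 318, supply is Ls = 5211.9 + 3W.
Set Ld = Ls: 5471.9 - 2W = 5211.9 + 3W, so 260 = 5W and W* = 52.
Plugging W* into demand: L* = 5471.9 - 2(52) = 5367.9.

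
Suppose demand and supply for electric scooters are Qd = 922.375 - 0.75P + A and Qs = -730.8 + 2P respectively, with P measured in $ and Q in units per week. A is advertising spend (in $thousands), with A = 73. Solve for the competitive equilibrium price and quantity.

With A = 73, demand is Qd = 995.375 - 0.75P.
The market clears where 995.375 - 0.75P = -730.8 + 2P. Rearranging, 2.75P = 1726.175, hence P* = 627.7.
Substitute back: Q* = 995.375 - 0.75(627.7) = 524.6.

P* = 627.7, Q* = 524.6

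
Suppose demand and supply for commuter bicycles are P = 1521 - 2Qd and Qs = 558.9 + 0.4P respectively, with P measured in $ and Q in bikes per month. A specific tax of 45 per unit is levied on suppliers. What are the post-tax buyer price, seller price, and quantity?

P_b = 244, P_s = 199, Q = 638.5

Rewriting in direct form: Qd = 760.5 - 0.5P.
Suppliers keep P_s = P_b - 45 per unit, so supply in terms of the buyer price is Qs = 540.9 + 0.4P_b.
Set Qd = Qs: 760.5 - 0.5P_b = 540.9 + 0.4P_b, so 219.6 = 0.9P_b and P_b = 244.
So P_s = 199 and the quantity traded is Q = 760.5 - 0.5(244) = 638.5.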